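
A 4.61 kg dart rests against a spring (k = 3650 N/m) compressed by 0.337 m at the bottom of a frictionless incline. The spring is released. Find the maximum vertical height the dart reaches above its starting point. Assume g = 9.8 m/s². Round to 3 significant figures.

h = 4.59 m

At maximum height the dart is at rest, so ½kx² = mgh
h = kx²/(2mg) = (3650)(0.337)²/(2 × 4.61 × 9.8) = 4.588 m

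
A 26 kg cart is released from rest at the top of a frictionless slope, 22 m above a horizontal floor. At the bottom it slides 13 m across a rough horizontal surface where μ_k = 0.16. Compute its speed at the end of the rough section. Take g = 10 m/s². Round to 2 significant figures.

v = 20 m/s

Applying the work–energy principle:
mgh = ½mv² + μ_k m g d
W_f = μ_k mg d = (0.16)(26)(10)(13) = 540.8 J
½mv² = mgh − W_f = 5720.0 − 540.8 = 5179.2 J
v = √(2 × 5179.2/26) = 19.96 m/s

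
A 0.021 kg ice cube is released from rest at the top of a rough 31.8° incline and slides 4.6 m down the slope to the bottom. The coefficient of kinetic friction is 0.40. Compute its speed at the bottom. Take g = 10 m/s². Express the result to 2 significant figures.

v = 4.1 m/s

Taking the bottom as reference, mgh = ½mv² + μ_k N L with h = L sinθ, N = mg cosθ:
mgh = mgL sinθ = (0.021)(10)(4.6)sin31.8° = 0.50904 J
W_f = μ_k mg cosθ · L = (0.40)(0.021)(10)cos31.8°·4.6 = 0.3284 J
½mv² = 0.50904 − 0.3284 = 0.18064 J
v = √(2 × 0.18064/0.021) = 4.148 m/s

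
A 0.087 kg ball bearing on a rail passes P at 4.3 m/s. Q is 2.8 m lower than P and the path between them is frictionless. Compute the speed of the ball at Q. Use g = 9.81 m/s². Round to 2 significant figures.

v = 8.6 m/s

Energy conservation between the two points: ½mv₀² + mgh = ½mv²
v² = v₀² + 2gh = (4.3)² + 2(9.81)(2.8) = 73.426
v = √73.426 = 8.569 m/s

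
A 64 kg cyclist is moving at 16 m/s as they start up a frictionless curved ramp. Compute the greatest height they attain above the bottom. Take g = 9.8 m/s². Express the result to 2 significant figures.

By energy conservation, ½mv² = mgh
h = v²/(2g) = 16²/(2 × 9.8) = 13.06 m

h = 13 m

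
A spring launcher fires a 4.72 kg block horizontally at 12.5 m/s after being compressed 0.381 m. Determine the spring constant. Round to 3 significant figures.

k = 5080 N/m

½kx² = ½mv²
k = mv²/x² = (4.72)(12.5)²/(0.381)² = 5081 N/m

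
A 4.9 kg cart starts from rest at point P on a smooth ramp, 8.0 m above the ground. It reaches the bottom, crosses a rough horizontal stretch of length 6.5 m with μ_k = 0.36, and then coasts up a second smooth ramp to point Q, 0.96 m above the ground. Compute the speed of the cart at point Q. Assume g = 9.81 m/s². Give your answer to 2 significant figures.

v = 9.6 m/s

Energy at P: mgh₁ = (4.9)(9.81)(8.0) = 384.55 J
Friction loss: W_f = μ_k mg d = 112.5 J
At Q: ½mv² + mgh₂ = mgh₁ − W_f
½mv² = 384.55 − 112.5 − 46.146 = 225.92 J
v = √(2 × 225.92/4.9) = 9.603 m/s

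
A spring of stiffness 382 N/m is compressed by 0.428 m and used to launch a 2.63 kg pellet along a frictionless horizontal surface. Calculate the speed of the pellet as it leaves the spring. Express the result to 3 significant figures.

v = 5.16 m/s

Spring PE converts entirely to kinetic energy: ½kx² = ½mv²
v = x√(k/m) = 0.428 × √(382/2.63) = 5.158 m/s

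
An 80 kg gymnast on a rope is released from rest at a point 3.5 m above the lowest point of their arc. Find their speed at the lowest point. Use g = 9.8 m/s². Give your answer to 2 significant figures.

Equating total energy at the two states: mgh = ½mv²
v = √(2gh) = √(2 × 9.8 × 3.5) = √68.600 = 8.283 m/s

v = 8.3 m/s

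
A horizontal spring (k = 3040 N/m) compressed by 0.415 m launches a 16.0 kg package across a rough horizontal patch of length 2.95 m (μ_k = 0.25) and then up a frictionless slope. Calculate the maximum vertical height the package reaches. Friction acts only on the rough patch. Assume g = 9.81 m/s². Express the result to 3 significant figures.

Spring energy: E₀ = ½kx² = ½(3040)(0.415)² = 261.78 J
Friction: W_f = μ_k mg d = (0.25)(16.0)(9.81)(2.95) = 115.8 J
Energy at base of ramp: E = 261.78 − 115.8 = 146.02 J
At max height all remaining energy is PE: mgh = E ⇒ h = E/(mg) = 146.02/(16.0 × 9.81) = 0.9303 m

h = 0.930 m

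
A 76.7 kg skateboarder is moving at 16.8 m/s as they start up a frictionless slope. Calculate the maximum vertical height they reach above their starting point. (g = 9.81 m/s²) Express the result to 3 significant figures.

By energy conservation, ½mv² = mgh
h = v²/(2g) = 16.8²/(2 × 9.81) = 14.39 m

h = 14.4 m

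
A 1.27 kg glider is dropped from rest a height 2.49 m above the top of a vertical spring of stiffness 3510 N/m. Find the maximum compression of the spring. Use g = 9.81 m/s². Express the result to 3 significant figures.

Let x be the compression. The total drop is H + x, and the glider is instantaneously at rest at max compression, so energy conservation gives:
mg(H + x) = ½kx²
½(3510)x² − (1.27)(9.81)x − (1.27)(9.81)(2.49) = 0
1755x² − 12.46x − 31.02 = 0
x = [12.46 + √(155.2 + 217776)]/(2 × 1755) = 0.1365 m

x = 0.137 m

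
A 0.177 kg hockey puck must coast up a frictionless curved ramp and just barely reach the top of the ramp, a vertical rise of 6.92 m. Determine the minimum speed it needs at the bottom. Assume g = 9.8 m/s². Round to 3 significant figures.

At the top it is momentarily at rest, so all KE converts to PE: ½mv² = mgh
v = √(2gh) = √(2 × 9.8 × 6.92) = 11.65 m/s

v = 11.6 m/s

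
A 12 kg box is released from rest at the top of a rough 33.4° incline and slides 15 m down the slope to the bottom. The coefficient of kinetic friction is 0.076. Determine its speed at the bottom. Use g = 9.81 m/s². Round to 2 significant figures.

Taking the bottom as reference, mgh = ½mv² + μ_k N L with h = L sinθ, N = mg cosθ:
mgh = mgL sinθ = (12)(9.81)(15)sin33.4° = 972.04 J
W_f = μ_k mg cosθ · L = (0.076)(12)(9.81)cos33.4°·15 = 112.0 J
½mv² = 972.04 − 112.0 = 860.00 J
v = √(2 × 860.00/12) = 11.97 m/s

v = 12 m/s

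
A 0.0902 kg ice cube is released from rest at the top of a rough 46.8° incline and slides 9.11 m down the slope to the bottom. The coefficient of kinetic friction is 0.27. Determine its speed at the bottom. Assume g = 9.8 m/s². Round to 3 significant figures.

v = 9.86 m/s

Taking the bottom as reference, mgh = ½mv² + μ_k N L with h = L sinθ, N = mg cosθ:
mgh = mgL sinθ = (0.0902)(9.8)(9.11)sin46.8° = 5.8703 J
W_f = μ_k mg cosθ · L = (0.27)(0.0902)(9.8)cos46.8°·9.11 = 1.488 J
½mv² = 5.8703 − 1.488 = 4.3819 J
v = √(2 × 4.3819/0.0902) = 9.857 m/s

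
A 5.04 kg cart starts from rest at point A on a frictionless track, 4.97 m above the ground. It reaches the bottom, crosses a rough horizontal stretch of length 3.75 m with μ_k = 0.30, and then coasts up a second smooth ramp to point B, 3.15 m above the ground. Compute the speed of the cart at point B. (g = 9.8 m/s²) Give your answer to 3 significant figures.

Energy at A: mgh₁ = (5.04)(9.8)(4.97) = 245.48 J
Friction loss: W_f = μ_k mg d = 55.57 J
At B: ½mv² + mgh₂ = mgh₁ − W_f
½mv² = 245.48 − 55.57 − 155.58 = 34.327 J
v = √(2 × 34.327/5.04) = 3.691 m/s

v = 3.69 m/s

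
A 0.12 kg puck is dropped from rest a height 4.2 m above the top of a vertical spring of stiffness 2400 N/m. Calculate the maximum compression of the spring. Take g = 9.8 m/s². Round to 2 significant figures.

Take the reference level at the top of the uncompressed spring. At max compression the puck has fallen H + x and is momentarily at rest:
mg(H + x) = ½kx²
½(2400)x² − (0.12)(9.8)x − (0.12)(9.8)(4.2) = 0
1200x² − 1.176x − 4.939 = 0
x = [1.176 + √(1.383 + 23708)]/(2 × 1200) = 0.06465 m

x = 0.065 m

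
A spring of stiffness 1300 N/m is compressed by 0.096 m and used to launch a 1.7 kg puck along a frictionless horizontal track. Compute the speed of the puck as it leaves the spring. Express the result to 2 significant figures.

Spring PE converts entirely to kinetic energy: ½kx² = ½mv²
v = x√(k/m) = 0.096 × √(1300/1.7) = 2.655 m/s

v = 2.7 m/s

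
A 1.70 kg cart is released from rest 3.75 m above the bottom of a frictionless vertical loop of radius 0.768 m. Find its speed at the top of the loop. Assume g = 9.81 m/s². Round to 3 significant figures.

Energy conservation: mgh = ½mv_top² + mg(2r)
v_top² = 2g(h − 2r) = 2(9.81)(3.75 − 1.536) = 43.44
v_top = 6.591 m/s

v = 6.59 m/s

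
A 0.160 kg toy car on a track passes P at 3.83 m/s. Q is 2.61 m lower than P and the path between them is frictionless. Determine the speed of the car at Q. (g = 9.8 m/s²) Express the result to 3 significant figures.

By conservation of mechanical energy, ½mv₀² + mgh = ½mv²
v² = v₀² + 2gh = (3.83)² + 2(9.8)(2.61) = 65.825
v = √65.825 = 8.113 m/s

v = 8.11 m/s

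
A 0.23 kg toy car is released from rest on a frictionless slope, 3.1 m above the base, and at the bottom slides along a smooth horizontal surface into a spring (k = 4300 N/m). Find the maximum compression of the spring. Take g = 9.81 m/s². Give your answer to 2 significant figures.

At max compression the car is momentarily at rest: mgh = ½kx²
x = √(2mgh/k) = √(2 × 0.23 × 9.81 × 3.1 / 4300) = 0.05704 m

x = 0.057 m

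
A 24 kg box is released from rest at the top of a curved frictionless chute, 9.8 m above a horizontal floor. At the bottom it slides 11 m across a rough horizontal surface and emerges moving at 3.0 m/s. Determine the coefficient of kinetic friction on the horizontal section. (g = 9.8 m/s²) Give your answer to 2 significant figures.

Energy bookkeeping (friction removes W_f = μ_k N d):
mgh = ½mv² + μ_k m g d
mgh = 2305.0 J; ½mv² = 108.00 J
W_f = 2305.0 − 108.00 = 2197 J
μ_k = W_f/(mg·d) = 2197/(235.2 × 11) = 0.8492

μ_k = 0.85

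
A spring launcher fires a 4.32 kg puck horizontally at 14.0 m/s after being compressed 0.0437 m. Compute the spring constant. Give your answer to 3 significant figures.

Spring PE at full compression equals KE at release: ½kx² = ½mv²
k = mv²/x² = (4.32)(14.0)²/(0.0437)² = 443381 N/m

k = 443000 N/m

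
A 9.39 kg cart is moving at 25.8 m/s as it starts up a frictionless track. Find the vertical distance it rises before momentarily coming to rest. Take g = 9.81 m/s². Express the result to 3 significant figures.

h = 33.9 m

Setting KE at the bottom equal to PE gained: ½mv² = mgh
h = v²/(2g) = 25.8²/(2 × 9.81) = 33.93 m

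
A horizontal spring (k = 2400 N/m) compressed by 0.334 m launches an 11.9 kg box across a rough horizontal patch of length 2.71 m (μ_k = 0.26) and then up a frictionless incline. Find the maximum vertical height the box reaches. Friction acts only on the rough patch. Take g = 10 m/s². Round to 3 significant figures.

h = 0.420 m

Spring energy: E₀ = ½kx² = ½(2400)(0.334)² = 133.87 J
Friction: W_f = μ_k mg d = (0.26)(11.9)(10)(2.71) = 83.85 J
Energy at base of ramp: E = 133.87 − 83.85 = 50.020 J
At max height all remaining energy is PE: mgh = E ⇒ h = E/(mg) = 50.020/(11.9 × 10) = 0.4203 m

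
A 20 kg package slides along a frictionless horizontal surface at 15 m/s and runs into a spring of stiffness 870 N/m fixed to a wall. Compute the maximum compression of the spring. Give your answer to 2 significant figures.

All KE is stored as spring PE at maximum compression: ½mv² = ½kx²
x = v√(m/k) = 15 × √(20/870) = 2.274 m

x = 2.3 m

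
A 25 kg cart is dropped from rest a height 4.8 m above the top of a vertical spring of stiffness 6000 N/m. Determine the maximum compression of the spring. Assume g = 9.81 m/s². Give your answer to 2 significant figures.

Measuring PE from the top of the relaxed spring, at max compression the cart has dropped H + x with zero KE, so:
mg(H + x) = ½kx²
½(6000)x² − (25)(9.81)x − (25)(9.81)(4.8) = 0
3000x² − 245.2x − 1177 = 0
x = [245.2 + √(60148 + 1.4126e+07)]/(2 × 3000) = 0.6686 m

x = 0.67 m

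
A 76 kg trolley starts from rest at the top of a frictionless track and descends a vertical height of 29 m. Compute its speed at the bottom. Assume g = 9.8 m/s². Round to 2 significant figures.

By conservation of mechanical energy, mgh = ½mv²
v = √(2gh) = √(2 × 9.8 × 29) = √568.40 = 23.84 m/s

v = 24 m/s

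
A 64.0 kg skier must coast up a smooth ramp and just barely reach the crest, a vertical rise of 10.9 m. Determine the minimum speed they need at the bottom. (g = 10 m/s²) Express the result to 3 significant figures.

v = 14.8 m/s

At the top they are momentarily at rest, so all KE converts to PE: ½mv² = mgh
v = √(2gh) = √(2 × 10 × 10.9) = 14.76 m/s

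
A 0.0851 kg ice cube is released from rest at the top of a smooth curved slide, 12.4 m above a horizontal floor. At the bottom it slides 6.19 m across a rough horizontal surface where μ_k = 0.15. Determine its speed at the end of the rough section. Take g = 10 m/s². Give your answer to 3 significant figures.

Applying the work–energy principle:
mgh = ½mv² + μ_k m g d
W_f = μ_k mg d = (0.15)(0.0851)(10)(6.19) = 0.7902 J
½mv² = mgh − W_f = 10.552 − 0.7902 = 9.7622 J
v = √(2 × 9.7622/0.0851) = 15.15 m/s

v = 15.1 m/s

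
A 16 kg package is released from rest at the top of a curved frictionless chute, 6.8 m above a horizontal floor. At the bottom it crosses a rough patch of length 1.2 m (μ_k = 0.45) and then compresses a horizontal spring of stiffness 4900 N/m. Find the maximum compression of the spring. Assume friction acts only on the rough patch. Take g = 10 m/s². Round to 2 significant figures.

Initial energy: E₁ = mgh = (16)(10)(6.8) = 1088.0 J
Friction removes W_f = μ_k mg d = (0.45)(16)(10)(1.2) = 86.40 J
Energy reaching the spring: E = 1088.0 − 86.40 = 1001.6 J
At max compression ½kx² = E ⇒ x = √(2E/k) = √(2 × 1001.6/4900) = 0.6394 m

x = 0.64 m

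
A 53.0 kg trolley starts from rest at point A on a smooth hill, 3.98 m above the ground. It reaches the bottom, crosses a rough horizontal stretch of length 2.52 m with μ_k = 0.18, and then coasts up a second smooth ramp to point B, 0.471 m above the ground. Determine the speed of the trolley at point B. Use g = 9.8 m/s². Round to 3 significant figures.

Energy at A: mgh₁ = (53.0)(9.8)(3.98) = 2067.2 J
Friction loss: W_f = μ_k mg d = 235.6 J
At B: ½mv² + mgh₂ = mgh₁ − W_f
½mv² = 2067.2 − 235.6 − 244.64 = 1587.0 J
v = √(2 × 1587.0/53.0) = 7.739 m/s

v = 7.74 m/s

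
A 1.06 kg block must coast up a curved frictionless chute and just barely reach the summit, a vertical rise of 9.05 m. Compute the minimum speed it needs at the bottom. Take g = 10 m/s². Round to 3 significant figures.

v = 13.5 m/s

At the top it is momentarily at rest, so all KE converts to PE: ½mv² = mgh
v = √(2gh) = √(2 × 10 × 9.05) = 13.45 m/s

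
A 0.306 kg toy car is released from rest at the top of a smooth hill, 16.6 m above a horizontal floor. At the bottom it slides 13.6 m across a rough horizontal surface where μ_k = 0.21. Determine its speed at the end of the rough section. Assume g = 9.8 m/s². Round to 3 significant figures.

v = 16.4 m/s

Energy bookkeeping (friction removes W_f = μ_k N d):
mgh = ½mv² + μ_k m g d
W_f = μ_k mg d = (0.21)(0.306)(9.8)(13.6) = 8.565 J
½mv² = mgh − W_f = 49.780 − 8.565 = 41.216 J
v = √(2 × 41.216/0.306) = 16.41 m/s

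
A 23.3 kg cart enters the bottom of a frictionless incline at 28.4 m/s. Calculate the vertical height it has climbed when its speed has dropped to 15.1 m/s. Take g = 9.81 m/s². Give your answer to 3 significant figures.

Energy balance between the two points: ½mv₁² = ½mv₂² + mgh
h = (v₁² − v₂²)/(2g) = (28.4² − 15.1²)/(2 × 9.81) = 29.49 m

h = 29.5 m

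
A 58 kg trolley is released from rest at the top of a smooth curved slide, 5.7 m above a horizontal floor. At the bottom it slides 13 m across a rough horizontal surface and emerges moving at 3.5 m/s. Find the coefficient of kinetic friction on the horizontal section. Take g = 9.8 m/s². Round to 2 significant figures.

Applying the work–energy principle:
mgh = ½mv² + μ_k m g d
mgh = 3239.9 J; ½mv² = 355.25 J
W_f = 3239.9 − 355.25 = 2885 J
μ_k = W_f/(mg·d) = 2885/(568.4 × 13) = 0.3904

μ_k = 0.39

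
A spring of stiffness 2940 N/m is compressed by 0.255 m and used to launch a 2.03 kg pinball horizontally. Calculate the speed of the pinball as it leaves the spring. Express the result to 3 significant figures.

Spring PE converts entirely to kinetic energy: ½kx² = ½mv²
v = x√(k/m) = 0.255 × √(2940/2.03) = 9.704 m/s

v = 9.70 m/s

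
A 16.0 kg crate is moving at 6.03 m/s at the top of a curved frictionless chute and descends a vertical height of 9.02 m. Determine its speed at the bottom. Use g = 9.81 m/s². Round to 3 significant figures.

v = 14.6 m/s

Energy conservation between the two points: ½mv₀² + mgh = ½mv²
v² = v₀² + 2gh = (6.03)² + 2(9.81)(9.02) = 213.33
v = √213.33 = 14.61 m/s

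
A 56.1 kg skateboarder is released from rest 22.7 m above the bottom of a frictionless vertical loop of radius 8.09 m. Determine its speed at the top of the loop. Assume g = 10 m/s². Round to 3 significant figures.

v = 11.4 m/s

Energy conservation: mgh = ½mv_top² + mg(2r)
v_top² = 2g(h − 2r) = 2(10)(22.7 − 16.18) = 130.4
v_top = 11.42 m/s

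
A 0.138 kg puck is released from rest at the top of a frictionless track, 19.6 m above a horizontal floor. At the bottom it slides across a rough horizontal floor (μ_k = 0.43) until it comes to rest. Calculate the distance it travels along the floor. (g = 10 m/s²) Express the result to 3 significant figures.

Energy bookkeeping (friction removes W_f = μ_k N d):
At rest all PE has been dissipated by friction: mgh = μ_k m g d
d = h/μ_k = 19.6/0.43 = 45.58 m

d = 45.6 m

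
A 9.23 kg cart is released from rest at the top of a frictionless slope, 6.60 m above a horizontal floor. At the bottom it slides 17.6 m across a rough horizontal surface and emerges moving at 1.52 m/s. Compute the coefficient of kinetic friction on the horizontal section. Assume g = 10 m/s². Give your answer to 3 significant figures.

μ_k = 0.368

Energy at the top = energy at the end + work done against friction:
mgh = ½mv² + μ_k m g d
mgh = 609.18 J; ½mv² = 10.662 J
W_f = 609.18 − 10.662 = 598.5 J
μ_k = W_f/(mg·d) = 598.5/(92.30 × 17.6) = 0.3684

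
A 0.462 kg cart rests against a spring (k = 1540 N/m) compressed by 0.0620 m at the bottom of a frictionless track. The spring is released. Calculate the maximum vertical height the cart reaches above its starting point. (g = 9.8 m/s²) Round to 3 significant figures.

All spring PE becomes gravitational PE at the highest point: ½kx² = mgh
h = kx²/(2mg) = (1540)(0.0620)²/(2 × 0.462 × 9.8) = 0.6537 m

h = 0.654 m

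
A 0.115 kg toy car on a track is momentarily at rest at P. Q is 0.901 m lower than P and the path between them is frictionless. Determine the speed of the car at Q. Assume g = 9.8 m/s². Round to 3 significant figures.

Equating total energy at the two states: mgh = ½mv²
v = √(2gh) = √(2 × 9.8 × 0.901) = √17.660 = 4.202 m/s

v = 4.20 m/s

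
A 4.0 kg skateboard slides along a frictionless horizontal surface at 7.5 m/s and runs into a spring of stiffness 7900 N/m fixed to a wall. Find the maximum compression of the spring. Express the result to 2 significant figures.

All KE is stored as spring PE at maximum compression: ½mv² = ½kx²
x = v√(m/k) = 7.5 × √(4.0/7900) = 0.1688 m

x = 0.17 m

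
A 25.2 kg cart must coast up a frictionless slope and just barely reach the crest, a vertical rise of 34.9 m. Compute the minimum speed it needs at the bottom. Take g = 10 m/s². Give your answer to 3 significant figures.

v = 26.4 m/s

At the top it is momentarily at rest, so all KE converts to PE: ½mv² = mgh
v = √(2gh) = √(2 × 10 × 34.9) = 26.42 m/s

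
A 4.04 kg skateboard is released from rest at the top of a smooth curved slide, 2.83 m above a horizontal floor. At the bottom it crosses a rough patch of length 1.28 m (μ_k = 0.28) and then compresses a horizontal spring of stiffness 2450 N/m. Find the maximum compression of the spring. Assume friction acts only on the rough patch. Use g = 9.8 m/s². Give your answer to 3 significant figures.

Initial energy: E₁ = mgh = (4.04)(9.8)(2.83) = 112.05 J
Friction removes W_f = μ_k mg d = (0.28)(4.04)(9.8)(1.28) = 14.19 J
Energy reaching the spring: E = 112.05 − 14.19 = 97.856 J
At max compression ½kx² = E ⇒ x = √(2E/k) = √(2 × 97.856/2450) = 0.2826 m

x = 0.283 m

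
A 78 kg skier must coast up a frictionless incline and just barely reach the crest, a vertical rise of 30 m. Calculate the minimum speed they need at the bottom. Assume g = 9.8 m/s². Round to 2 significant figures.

At the top they are momentarily at rest, so all KE converts to PE: ½mv² = mgh
v = √(2gh) = √(2 × 9.8 × 30) = 24.25 m/s

v = 24 m/s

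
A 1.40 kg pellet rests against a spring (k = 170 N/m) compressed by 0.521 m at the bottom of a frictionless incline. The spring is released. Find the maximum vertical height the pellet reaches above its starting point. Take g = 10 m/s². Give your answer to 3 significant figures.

All spring PE becomes gravitational PE at the highest point: ½kx² = mgh
h = kx²/(2mg) = (170)(0.521)²/(2 × 1.40 × 10) = 1.648 m

h = 1.65 m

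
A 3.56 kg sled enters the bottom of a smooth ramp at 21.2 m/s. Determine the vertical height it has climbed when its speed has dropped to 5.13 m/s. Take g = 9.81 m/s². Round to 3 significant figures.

Conservation of energy: ½mv₁² = ½mv₂² + mgh
h = (v₁² − v₂²)/(2g) = (21.2² − 5.13²)/(2 × 9.81) = 21.57 m

h = 21.6 m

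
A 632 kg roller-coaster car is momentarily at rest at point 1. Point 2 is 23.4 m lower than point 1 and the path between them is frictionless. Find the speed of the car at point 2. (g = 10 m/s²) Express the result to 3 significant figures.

By conservation of mechanical energy, mgh = ½mv²
v = √(2gh) = √(2 × 10 × 23.4) = √468.00 = 21.63 m/s

v = 21.6 m/s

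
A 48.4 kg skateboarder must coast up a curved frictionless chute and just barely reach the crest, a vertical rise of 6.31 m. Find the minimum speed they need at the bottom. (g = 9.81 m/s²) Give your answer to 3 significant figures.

v = 11.1 m/s

At the top they are momentarily at rest, so all KE converts to PE: ½mv² = mgh
v = √(2gh) = √(2 × 9.81 × 6.31) = 11.13 m/s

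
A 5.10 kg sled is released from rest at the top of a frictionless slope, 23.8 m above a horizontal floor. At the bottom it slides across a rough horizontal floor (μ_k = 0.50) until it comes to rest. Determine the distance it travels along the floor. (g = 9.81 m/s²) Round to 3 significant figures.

Applying the work–energy principle:
At rest all PE has been dissipated by friction: mgh = μ_k m g d
d = h/μ_k = 23.8/0.50 = 47.60 m

d = 47.6 m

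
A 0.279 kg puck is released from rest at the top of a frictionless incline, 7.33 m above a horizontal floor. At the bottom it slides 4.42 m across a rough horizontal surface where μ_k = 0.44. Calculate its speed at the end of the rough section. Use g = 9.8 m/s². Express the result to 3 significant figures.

v = 10.3 m/s

Applying the work–energy principle:
mgh = ½mv² + μ_k m g d
W_f = μ_k mg d = (0.44)(0.279)(9.8)(4.42) = 5.317 J
½mv² = mgh − W_f = 20.042 − 5.317 = 14.724 J
v = √(2 × 14.724/0.279) = 10.27 m/s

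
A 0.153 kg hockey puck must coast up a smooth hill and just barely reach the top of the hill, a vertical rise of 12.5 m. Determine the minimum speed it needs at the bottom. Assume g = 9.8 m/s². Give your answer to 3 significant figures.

v = 15.7 m/s

At the top it is momentarily at rest, so all KE converts to PE: ½mv² = mgh
v = √(2gh) = √(2 × 9.8 × 12.5) = 15.65 m/s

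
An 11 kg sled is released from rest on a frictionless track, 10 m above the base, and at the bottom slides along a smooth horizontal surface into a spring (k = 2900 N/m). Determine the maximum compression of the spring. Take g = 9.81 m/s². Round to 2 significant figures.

Gravitational PE at the top equals spring PE at max compression: mgh = ½kx²
x = √(2mgh/k) = √(2 × 11 × 9.81 × 10 / 2900) = 0.8627 m

x = 0.86 m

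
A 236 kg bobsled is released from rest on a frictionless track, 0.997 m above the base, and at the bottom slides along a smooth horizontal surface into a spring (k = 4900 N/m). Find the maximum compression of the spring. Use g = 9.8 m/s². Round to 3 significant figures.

x = 0.970 m

At max compression the bobsled is momentarily at rest: mgh = ½kx²
x = √(2mgh/k) = √(2 × 236 × 9.8 × 0.997 / 4900) = 0.9701 m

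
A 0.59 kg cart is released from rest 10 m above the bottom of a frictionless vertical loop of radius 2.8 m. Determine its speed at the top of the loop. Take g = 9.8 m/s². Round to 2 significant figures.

Energy conservation: mgh = ½mv_top² + mg(2r)
v_top² = 2g(h − 2r) = 2(9.8)(10 − 5.600) = 86.24
v_top = 9.287 m/s

v = 9.3 m/s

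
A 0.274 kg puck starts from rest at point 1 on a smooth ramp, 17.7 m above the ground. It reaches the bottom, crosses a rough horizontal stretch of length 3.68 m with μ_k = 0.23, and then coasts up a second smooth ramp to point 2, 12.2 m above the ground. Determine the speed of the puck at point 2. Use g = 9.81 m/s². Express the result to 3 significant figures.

v = 9.56 m/s

Energy at 1: mgh₁ = (0.274)(9.81)(17.7) = 47.577 J
Friction loss: W_f = μ_k mg d = 2.275 J
At 2: ½mv² + mgh₂ = mgh₁ − W_f
½mv² = 47.577 − 2.275 − 32.793 = 12.509 J
v = √(2 × 12.509/0.274) = 9.555 m/s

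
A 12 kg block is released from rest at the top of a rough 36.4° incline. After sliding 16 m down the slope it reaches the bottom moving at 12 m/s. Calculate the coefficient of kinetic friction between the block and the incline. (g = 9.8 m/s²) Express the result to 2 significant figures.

μ_k = 0.17

The energy dissipated by friction is the PE lost minus the KE gained:
mgL sinθ = 1116.6 J; ½mv² = 864.00 J
W_f = 1116.6 − 864.00 = 252.6 J
μ_k = W_f/(mg cosθ · L) = 252.6/(94.66 × 16) = 0.1668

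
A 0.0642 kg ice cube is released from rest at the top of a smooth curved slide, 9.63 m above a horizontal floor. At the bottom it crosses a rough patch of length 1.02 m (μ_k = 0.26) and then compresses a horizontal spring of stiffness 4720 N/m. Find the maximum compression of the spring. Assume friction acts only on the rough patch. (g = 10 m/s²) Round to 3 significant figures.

Initial energy: E₁ = mgh = (0.0642)(10)(9.63) = 6.1825 J
Friction removes W_f = μ_k mg d = (0.26)(0.0642)(10)(1.02) = 0.1703 J
Energy reaching the spring: E = 6.1825 − 0.1703 = 6.0122 J
At max compression ½kx² = E ⇒ x = √(2E/k) = √(2 × 6.0122/4720) = 0.05047 m

x = 0.0505 m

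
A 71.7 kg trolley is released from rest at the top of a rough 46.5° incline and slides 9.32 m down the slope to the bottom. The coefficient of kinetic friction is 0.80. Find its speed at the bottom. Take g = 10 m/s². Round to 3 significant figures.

v = 5.71 m/s

Work–energy: mg(L sinθ) − μ_k(mg cosθ)L = ½mv²
mgh = mgL sinθ = (71.7)(10)(9.32)sin46.5° = 4847.3 J
W_f = μ_k mg cosθ · L = (0.80)(71.7)(10)cos46.5°·9.32 = 3680 J
½mv² = 4847.3 − 3680 = 1167.4 J
v = √(2 × 1167.4/71.7) = 5.706 m/s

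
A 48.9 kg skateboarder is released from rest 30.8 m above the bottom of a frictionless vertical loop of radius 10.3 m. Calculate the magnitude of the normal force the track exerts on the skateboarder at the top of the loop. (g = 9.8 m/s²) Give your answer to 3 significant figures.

Energy from release to top (height 2r): mgh = ½mv_top² + mg(2r)
v_top² = 2g(h − 2r) = 2(9.8)(30.8 − 20.60) = 199.92 m²/s²
At the top, both N and weight point toward the centre: N + mg = mv_top²/r
N = m(v_top²/r − g) = 48.9(199.92/10.3 − 9.8) = 469.9 N

N = 470 N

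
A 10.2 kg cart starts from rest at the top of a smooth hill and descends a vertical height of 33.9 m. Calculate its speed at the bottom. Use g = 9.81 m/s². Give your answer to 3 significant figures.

Mechanical energy is conserved (no friction): mgh = ½mv²
v = √(2gh) = √(2 × 9.81 × 33.9) = √665.12 = 25.79 m/s

v = 25.8 m/s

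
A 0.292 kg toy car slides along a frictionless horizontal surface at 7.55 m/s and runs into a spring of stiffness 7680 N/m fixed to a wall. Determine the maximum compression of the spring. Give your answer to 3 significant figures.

At max compression the car is momentarily at rest: ½mv² = ½kx²
x = v√(m/k) = 7.55 × √(0.292/7680) = 0.04655 m

x = 0.0466 m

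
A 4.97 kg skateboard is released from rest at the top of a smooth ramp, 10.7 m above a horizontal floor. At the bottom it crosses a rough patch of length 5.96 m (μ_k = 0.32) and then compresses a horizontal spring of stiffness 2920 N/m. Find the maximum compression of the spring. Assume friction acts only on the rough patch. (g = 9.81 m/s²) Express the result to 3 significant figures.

Initial energy: E₁ = mgh = (4.97)(9.81)(10.7) = 521.69 J
Friction removes W_f = μ_k mg d = (0.32)(4.97)(9.81)(5.96) = 92.99 J
Energy reaching the spring: E = 521.69 − 92.99 = 428.70 J
At max compression ½kx² = E ⇒ x = √(2E/k) = √(2 × 428.70/2920) = 0.5419 m

x = 0.542 m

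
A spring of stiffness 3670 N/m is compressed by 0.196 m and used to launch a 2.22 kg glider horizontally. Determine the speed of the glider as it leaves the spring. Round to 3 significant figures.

v = 7.97 m/s

The glider leaves the spring when the spring is at natural length, so ½kx² = ½mv²
v = x√(k/m) = 0.196 × √(3670/2.22) = 7.969 m/s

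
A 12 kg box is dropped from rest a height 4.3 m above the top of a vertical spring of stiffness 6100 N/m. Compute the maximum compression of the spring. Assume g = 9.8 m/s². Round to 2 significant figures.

x = 0.43 m

Measuring PE from the top of the relaxed spring, at max compression the box has dropped H + x with zero KE, so:
mg(H + x) = ½kx²
½(6100)x² − (12)(9.8)x − (12)(9.8)(4.3) = 0
3050x² − 117.6x − 505.7 = 0
x = [117.6 + √(13830 + 6.1693e+06)]/(2 × 3050) = 0.4269 m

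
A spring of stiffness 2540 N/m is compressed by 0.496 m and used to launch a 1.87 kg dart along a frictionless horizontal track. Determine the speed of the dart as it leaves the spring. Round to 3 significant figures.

v = 18.3 m/s

Conservation of energy: ½kx² = ½mv²
v = x√(k/m) = 0.496 × √(2540/1.87) = 18.28 m/s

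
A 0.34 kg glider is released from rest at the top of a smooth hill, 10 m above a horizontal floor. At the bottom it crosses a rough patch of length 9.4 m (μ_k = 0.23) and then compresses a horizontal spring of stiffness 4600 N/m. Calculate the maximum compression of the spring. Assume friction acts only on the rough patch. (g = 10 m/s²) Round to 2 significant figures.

x = 0.11 m

Initial energy: E₁ = mgh = (0.34)(10)(10) = 34.000 J
Friction removes W_f = μ_k mg d = (0.23)(0.34)(10)(9.4) = 7.351 J
Energy reaching the spring: E = 34.000 − 7.351 = 26.649 J
At max compression ½kx² = E ⇒ x = √(2E/k) = √(2 × 26.649/4600) = 0.1076 m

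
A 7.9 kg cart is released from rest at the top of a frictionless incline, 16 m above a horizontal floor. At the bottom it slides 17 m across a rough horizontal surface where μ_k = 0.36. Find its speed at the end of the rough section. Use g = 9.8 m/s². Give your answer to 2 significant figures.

Energy at the top = energy at the end + work done against friction:
mgh = ½mv² + μ_k m g d
W_f = μ_k mg d = (0.36)(7.9)(9.8)(17) = 473.8 J
½mv² = mgh − W_f = 1238.7 − 473.8 = 764.91 J
v = √(2 × 764.91/7.9) = 13.92 m/s

v = 14 m/s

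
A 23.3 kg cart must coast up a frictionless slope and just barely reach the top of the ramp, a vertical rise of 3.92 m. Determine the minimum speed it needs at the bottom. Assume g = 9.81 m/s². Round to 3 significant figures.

v = 8.77 m/s

At the top it is momentarily at rest, so all KE converts to PE: ½mv² = mgh
v = √(2gh) = √(2 × 9.81 × 3.92) = 8.770 m/s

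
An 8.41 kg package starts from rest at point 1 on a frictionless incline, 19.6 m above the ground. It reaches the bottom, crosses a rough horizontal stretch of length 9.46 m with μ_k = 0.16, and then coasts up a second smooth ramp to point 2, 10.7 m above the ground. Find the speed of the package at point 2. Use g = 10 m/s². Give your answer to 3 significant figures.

Energy at 1: mgh₁ = (8.41)(10)(19.6) = 1648.4 J
Friction loss: W_f = μ_k mg d = 127.3 J
At 2: ½mv² + mgh₂ = mgh₁ − W_f
½mv² = 1648.4 − 127.3 − 899.87 = 621.20 J
v = √(2 × 621.20/8.41) = 12.15 m/s

v = 12.2 m/s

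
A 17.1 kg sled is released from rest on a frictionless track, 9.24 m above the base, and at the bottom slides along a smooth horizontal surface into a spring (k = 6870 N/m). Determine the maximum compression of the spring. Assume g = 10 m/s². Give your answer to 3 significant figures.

Energy conservation (no friction) from release to max compression: mgh = ½kx²
x = √(2mgh/k) = √(2 × 17.1 × 10 × 9.24 / 6870) = 0.6782 m

x = 0.678 m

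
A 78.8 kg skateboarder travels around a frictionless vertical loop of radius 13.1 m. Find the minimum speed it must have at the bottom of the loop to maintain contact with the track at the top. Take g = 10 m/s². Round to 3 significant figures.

At the top: mg = mv_top²/r ⇒ v_top² = gr = 131.0 m²/s²
Energy from bottom to top (height 2r): ½mv_bot² = ½mv_top² + mg(2r)
v_bot² = gr + 4gr = 5gr = 655.0
v_bot = √(5gr) = 25.59 m/s

v = 25.6 m/s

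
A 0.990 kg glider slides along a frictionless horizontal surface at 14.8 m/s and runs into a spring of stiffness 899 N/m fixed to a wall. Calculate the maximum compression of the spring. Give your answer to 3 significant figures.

x = 0.491 m

At max compression the glider is momentarily at rest: ½mv² = ½kx²
x = v√(m/k) = 14.8 × √(0.990/899) = 0.4911 m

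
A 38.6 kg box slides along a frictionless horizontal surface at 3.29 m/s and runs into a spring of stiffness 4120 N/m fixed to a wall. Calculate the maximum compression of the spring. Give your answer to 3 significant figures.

x = 0.318 m

At max compression the box is momentarily at rest: ½mv² = ½kx²
x = v√(m/k) = 3.29 × √(38.6/4120) = 0.3184 m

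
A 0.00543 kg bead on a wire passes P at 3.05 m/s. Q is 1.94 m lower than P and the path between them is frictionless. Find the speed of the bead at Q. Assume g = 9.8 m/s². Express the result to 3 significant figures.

v = 6.88 m/s

Energy conservation between the two points: ½mv₀² + mgh = ½mv²
v² = v₀² + 2gh = (3.05)² + 2(9.8)(1.94) = 47.326
v = √47.326 = 6.879 m/s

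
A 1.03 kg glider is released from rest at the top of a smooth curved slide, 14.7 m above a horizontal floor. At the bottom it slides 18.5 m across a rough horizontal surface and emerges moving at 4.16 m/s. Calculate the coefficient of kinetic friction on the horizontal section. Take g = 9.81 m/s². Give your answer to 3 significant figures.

Energy at the top = energy at the end + work done against friction:
mgh = ½mv² + μ_k m g d
mgh = 148.53 J; ½mv² = 8.9124 J
W_f = 148.53 − 8.9124 = 139.6 J
μ_k = W_f/(mg·d) = 139.6/(10.10 × 18.5) = 0.7469

μ_k = 0.747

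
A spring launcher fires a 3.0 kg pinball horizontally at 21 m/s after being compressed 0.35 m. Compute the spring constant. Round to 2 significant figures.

k = 11000 N/m

Energy stored in the spring equals the launch KE: ½kx² = ½mv²
k = mv²/x² = (3.0)(21)²/(0.35)² = 10800 N/m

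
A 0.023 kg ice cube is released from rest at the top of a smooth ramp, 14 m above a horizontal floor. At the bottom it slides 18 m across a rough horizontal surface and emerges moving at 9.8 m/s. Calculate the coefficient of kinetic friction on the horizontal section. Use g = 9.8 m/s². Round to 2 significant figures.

μ_k = 0.51

Applying the work–energy principle:
mgh = ½mv² + μ_k m g d
mgh = 3.1556 J; ½mv² = 1.1045 J
W_f = 3.1556 − 1.1045 = 2.051 J
μ_k = W_f/(mg·d) = 2.051/(0.2254 × 18) = 0.5056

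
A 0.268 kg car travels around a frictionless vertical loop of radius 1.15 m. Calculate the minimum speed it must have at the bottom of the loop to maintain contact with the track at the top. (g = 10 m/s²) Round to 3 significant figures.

At the top: mg = mv_top²/r ⇒ v_top² = gr = 11.50 m²/s²
Energy from bottom to top (height 2r): ½mv_bot² = ½mv_top² + mg(2r)
v_bot² = gr + 4gr = 5gr = 57.50
v_bot = √(5gr) = 7.583 m/s

v = 7.58 m/s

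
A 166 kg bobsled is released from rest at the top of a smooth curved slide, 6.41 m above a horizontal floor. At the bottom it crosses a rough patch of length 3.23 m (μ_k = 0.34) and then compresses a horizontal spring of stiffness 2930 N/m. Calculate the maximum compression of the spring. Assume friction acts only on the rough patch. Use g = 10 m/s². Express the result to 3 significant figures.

x = 2.45 m

Initial energy: E₁ = mgh = (166)(10)(6.41) = 10641 J
Friction removes W_f = μ_k mg d = (0.34)(166)(10)(3.23) = 1823 J
Energy reaching the spring: E = 10641 − 1823 = 8817.6 J
At max compression ½kx² = E ⇒ x = √(2E/k) = √(2 × 8817.6/2930) = 2.453 m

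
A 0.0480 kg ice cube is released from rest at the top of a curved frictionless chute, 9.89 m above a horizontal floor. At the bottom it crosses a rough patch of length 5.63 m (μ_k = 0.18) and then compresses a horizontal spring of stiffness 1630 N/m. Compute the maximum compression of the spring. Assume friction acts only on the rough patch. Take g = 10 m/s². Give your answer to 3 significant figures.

x = 0.0723 m

Initial energy: E₁ = mgh = (0.0480)(10)(9.89) = 4.7472 J
Friction removes W_f = μ_k mg d = (0.18)(0.0480)(10)(5.63) = 0.4864 J
Energy reaching the spring: E = 4.7472 − 0.4864 = 4.2608 J
At max compression ½kx² = E ⇒ x = √(2E/k) = √(2 × 4.2608/1630) = 0.07230 m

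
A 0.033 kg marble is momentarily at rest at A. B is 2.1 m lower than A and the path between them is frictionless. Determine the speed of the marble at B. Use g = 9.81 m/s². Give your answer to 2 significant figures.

Mechanical energy is conserved (no friction): mgh = ½mv²
v = √(2gh) = √(2 × 9.81 × 2.1) = √41.202 = 6.419 m/s

v = 6.4 m/s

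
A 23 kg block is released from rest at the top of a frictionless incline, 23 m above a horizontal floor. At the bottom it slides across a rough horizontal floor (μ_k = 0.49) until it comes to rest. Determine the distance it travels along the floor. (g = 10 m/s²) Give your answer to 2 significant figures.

d = 47 m

Applying the work–energy principle:
At rest all PE has been dissipated by friction: mgh = μ_k m g d
d = h/μ_k = 23/0.49 = 46.94 m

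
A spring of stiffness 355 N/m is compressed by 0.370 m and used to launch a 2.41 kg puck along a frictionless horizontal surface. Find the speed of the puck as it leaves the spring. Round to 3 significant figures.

v = 4.49 m/s

Spring PE converts entirely to kinetic energy: ½kx² = ½mv²
v = x√(k/m) = 0.370 × √(355/2.41) = 4.491 m/s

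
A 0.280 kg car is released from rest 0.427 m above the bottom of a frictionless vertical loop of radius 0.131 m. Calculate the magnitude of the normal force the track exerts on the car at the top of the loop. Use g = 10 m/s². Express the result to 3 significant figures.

Energy from release to top (height 2r): mgh = ½mv_top² + mg(2r)
v_top² = 2g(h − 2r) = 2(10)(0.427 − 0.2620) = 3.3000 m²/s²
At the top, both N and weight point toward the centre: N + mg = mv_top²/r
N = m(v_top²/r − g) = 0.280(3.3000/0.131 − 10) = 4.253 N

N = 4.25 N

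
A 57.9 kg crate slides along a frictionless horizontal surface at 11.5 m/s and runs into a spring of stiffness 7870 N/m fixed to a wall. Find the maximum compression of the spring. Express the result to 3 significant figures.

At max compression the crate is momentarily at rest: ½mv² = ½kx²
x = v√(m/k) = 11.5 × √(57.9/7870) = 0.9864 m

x = 0.986 m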